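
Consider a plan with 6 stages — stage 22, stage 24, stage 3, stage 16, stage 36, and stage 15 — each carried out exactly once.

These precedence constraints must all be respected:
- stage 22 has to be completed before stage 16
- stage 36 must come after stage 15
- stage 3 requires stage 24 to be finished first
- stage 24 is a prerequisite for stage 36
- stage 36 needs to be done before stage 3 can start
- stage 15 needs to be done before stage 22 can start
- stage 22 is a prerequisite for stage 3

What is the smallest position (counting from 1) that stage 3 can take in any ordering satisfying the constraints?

5

Every stage that must precede stage 3 has to come before it. Tracing all chains that end at stage 3, those stages are: stage 22, stage 24, stage 36, stage 15 — 4 in total.
With 4 mandatory predecessors, the earliest stage 3 can sit is position 4+1 = 5, and placing just those 4 first achieves it.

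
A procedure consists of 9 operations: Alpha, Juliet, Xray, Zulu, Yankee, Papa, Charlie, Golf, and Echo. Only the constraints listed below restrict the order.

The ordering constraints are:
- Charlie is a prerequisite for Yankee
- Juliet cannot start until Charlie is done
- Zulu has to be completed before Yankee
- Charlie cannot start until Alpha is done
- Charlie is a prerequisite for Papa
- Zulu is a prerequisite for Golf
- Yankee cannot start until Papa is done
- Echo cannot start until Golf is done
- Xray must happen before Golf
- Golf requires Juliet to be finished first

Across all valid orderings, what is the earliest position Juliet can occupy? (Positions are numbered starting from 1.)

3

Working backwards through the constraints from Juliet, its full set of required predecessors is Alpha, Charlie — 2 of them.
So at minimum 2 operations come before Juliet, putting Juliet no earlier than position 3. That position is achievable by scheduling exactly those predecessors first.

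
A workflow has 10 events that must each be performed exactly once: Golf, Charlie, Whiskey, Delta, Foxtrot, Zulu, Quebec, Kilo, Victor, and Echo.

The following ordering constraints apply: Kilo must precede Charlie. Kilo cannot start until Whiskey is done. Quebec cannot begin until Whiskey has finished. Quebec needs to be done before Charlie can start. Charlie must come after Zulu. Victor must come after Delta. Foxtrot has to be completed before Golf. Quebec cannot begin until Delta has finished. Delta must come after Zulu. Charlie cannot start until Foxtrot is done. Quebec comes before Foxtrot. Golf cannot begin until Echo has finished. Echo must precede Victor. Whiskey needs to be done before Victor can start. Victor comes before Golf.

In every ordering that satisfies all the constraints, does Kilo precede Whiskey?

In fact the dependencies run the other way: Whiskey → Kilo.
So Kilo never precedes Whiskey.

No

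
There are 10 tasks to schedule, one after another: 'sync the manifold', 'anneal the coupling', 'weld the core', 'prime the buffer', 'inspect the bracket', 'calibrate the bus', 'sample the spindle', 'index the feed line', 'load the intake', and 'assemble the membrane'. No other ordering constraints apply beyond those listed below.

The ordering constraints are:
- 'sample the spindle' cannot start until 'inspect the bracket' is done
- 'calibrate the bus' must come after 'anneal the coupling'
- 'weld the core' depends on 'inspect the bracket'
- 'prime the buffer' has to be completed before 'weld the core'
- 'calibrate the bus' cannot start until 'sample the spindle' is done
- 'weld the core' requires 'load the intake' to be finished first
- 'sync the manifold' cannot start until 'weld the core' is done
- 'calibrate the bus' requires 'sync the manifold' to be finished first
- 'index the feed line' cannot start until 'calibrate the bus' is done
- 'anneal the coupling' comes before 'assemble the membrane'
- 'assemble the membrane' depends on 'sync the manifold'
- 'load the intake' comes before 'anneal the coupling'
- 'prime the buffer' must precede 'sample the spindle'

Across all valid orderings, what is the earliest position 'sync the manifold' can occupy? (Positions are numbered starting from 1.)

5

The tasks that are forced before 'sync the manifold', directly or transitively, are 'weld the core', 'prime the buffer', 'inspect the bracket', 'load the intake'. That's 4 tasks.
With 4 mandatory predecessors, the earliest 'sync the manifold' can sit is position 4+1 = 5, and placing just those 4 first achieves it.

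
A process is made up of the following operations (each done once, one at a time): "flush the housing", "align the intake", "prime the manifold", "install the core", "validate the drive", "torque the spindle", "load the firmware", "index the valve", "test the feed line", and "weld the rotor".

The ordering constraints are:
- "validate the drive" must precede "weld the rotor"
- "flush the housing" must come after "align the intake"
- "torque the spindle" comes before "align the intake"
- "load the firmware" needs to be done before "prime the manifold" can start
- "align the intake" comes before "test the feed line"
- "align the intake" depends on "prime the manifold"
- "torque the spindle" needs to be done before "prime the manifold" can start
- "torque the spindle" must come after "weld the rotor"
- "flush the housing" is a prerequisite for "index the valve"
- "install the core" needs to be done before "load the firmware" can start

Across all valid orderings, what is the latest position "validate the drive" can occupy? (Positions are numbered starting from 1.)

Following every chain forward from "validate the drive", the operations that must come later are "flush the housing", "align the intake", "prime the manifold", "torque the spindle", "index the valve", "test the feed line", "weld the rotor" — 7 of them.
With 7 mandatory successors out of 10 operations total, the latest slot for "validate the drive" is 10−7 = 3, and it's reachable by doing all non-successors before "validate the drive".

3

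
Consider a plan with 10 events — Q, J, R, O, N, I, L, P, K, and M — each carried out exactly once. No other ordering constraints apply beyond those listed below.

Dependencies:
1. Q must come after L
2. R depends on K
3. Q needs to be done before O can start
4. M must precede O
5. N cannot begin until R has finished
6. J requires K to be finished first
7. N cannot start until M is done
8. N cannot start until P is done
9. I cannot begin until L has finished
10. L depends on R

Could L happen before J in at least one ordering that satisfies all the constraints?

Yes

Nothing in the constraints forces J before L — there is no chain from J to L.
So a valid ordering placing L earlier than J exists.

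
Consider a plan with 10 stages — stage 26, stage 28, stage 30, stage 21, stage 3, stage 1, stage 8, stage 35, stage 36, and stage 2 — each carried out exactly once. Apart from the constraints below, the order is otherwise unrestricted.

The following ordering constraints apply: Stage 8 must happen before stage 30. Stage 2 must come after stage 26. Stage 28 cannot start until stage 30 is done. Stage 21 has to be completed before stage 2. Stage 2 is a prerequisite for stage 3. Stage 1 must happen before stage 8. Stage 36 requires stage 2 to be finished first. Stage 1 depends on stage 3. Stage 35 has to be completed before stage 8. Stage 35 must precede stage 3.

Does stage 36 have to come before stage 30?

Nothing in the constraints links stage 36 and stage 30; they are unordered relative to each other.
A valid ordering placing stage 30 before stage 36 exists, so the answer is no.

No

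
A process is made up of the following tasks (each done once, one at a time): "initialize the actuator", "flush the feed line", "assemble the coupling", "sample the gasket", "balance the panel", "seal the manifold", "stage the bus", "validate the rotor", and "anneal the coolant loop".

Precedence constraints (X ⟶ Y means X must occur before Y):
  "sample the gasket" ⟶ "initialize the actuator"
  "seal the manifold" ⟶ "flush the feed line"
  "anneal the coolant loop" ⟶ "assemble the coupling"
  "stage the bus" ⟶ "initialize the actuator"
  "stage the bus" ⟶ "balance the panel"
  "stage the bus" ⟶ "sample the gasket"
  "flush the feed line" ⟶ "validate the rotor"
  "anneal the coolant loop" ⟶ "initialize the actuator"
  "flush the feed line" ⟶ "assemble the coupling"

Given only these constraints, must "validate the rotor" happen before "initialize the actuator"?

Nothing in the constraints links "validate the rotor" and "initialize the actuator"; they are unordered relative to each other.
A valid ordering placing "initialize the actuator" before "validate the rotor" exists, so the answer is no.

No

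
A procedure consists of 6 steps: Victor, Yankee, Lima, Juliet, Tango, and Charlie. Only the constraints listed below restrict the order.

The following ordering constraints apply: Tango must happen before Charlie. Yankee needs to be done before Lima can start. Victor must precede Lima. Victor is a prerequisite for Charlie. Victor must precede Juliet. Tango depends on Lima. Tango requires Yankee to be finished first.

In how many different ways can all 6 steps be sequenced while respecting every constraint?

9

2 steps have no prerequisites (Victor, Yankee), so any of them could come first.
Systematically extending each partial ordering one step at a time and counting, there are 9 complete orderings.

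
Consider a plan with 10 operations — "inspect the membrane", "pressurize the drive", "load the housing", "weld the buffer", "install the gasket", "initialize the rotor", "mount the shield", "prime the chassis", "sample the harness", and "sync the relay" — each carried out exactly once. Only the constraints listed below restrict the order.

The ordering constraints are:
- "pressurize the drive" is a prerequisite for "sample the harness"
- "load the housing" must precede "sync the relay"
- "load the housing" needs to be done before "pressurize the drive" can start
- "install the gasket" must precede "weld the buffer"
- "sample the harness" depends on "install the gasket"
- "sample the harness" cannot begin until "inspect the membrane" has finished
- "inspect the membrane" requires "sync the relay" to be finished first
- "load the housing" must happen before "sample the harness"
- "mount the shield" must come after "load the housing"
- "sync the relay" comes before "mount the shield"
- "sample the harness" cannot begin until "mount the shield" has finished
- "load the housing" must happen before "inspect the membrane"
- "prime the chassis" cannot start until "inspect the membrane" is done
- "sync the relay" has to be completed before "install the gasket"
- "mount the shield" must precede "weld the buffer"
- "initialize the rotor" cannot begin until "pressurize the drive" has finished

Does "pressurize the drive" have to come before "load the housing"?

The constraints actually force "load the housing" before "pressurize the drive" (via "load the housing" → "pressurize the drive"), not the other way around.
So "pressurize the drive" does not have to come before "load the housing" — it cannot.

No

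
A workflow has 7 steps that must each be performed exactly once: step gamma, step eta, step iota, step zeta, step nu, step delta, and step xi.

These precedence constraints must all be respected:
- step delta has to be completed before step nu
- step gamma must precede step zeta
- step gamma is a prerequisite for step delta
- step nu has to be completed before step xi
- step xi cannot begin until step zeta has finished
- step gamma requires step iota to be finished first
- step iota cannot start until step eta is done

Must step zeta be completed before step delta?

No

No chain of constraints connects step zeta to step delta in either direction.
There exist valid orderings with step delta before step zeta, so step zeta is not required to come first.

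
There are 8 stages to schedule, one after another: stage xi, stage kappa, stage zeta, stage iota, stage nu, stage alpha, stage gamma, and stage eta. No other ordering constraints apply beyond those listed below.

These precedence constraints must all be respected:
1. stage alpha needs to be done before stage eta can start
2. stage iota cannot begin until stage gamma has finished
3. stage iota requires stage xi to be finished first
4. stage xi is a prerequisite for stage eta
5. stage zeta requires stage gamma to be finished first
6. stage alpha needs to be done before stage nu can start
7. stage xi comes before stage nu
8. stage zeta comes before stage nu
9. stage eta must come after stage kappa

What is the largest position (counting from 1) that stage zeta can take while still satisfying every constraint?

7

Following the constraints forward from stage zeta, its only required successor is stage nu.
So at least 1 stage follows stage zeta, putting stage zeta no later than position 7. That position is achievable by scheduling everything else first.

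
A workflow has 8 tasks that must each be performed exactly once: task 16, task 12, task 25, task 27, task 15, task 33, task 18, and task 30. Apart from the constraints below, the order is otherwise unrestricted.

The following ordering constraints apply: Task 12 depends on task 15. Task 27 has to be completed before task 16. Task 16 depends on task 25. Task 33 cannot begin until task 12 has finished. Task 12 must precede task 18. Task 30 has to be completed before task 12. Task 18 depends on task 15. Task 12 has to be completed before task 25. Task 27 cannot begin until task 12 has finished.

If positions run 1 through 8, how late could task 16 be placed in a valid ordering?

8

Task 16 has no required successors, so nothing stops it from going last (position 8).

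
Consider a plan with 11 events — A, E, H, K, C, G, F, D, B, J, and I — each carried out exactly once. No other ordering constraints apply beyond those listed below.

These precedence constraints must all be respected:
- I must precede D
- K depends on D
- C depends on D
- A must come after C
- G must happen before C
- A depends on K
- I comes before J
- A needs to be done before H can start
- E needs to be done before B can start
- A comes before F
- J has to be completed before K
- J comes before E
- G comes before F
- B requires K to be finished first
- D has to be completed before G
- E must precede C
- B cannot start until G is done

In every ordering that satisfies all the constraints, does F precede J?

No

The constraints actually force J before F (via J → K → A → F), not the other way around.
So F never precedes J.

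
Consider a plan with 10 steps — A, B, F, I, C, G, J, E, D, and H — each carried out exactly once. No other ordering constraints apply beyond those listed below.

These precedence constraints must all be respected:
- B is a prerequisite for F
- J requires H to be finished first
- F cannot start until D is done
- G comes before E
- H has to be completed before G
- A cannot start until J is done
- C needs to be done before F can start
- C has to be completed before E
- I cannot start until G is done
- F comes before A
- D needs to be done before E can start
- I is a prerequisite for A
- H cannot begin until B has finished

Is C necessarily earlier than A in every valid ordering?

Yes

There is a constraint chain C → F → A.
Hence C necessarily comes before A.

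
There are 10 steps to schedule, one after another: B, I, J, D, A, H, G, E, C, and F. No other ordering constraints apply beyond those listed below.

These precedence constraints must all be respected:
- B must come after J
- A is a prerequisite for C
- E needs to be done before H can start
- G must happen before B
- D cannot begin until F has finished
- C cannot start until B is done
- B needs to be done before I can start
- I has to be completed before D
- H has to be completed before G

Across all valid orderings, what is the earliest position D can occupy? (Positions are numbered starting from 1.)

The steps that are forced before D, directly or transitively, are B, I, J, H, G, E, F. That's 7 steps.
With 7 mandatory predecessors, the earliest D can sit is position 7+1 = 8, and placing just those 7 first achieves it.

8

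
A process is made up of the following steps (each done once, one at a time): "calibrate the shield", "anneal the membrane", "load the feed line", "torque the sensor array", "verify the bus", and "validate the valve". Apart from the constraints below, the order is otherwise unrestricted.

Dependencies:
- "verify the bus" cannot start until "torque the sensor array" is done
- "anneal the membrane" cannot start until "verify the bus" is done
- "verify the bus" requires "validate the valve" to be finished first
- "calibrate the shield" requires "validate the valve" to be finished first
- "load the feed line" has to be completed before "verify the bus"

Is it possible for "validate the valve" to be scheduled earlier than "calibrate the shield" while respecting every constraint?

The constraints force "validate the valve" before "calibrate the shield", so yes — every valid ordering has "validate the valve" earlier.

Yes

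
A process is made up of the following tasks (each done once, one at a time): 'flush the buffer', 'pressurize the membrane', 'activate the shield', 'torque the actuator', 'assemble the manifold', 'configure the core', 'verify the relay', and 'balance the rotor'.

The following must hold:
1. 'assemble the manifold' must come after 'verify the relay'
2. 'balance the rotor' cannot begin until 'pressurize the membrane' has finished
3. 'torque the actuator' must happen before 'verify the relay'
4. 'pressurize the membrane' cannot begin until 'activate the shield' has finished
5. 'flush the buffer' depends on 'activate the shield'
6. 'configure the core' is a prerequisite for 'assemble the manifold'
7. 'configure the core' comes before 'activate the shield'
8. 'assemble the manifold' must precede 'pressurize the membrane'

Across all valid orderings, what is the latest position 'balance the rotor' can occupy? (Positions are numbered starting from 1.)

'balance the rotor' has no required successors, so nothing stops it from going last (position 8).

8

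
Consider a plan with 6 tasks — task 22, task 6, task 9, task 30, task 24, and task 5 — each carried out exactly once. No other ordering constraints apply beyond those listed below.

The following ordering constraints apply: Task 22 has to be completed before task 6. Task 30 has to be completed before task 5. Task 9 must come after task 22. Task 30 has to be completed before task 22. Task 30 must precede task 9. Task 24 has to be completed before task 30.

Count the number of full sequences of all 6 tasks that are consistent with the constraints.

Task 24 is the only task with nothing required before it, so every ordering starts there.
Counting all ways to extend the partial order to a total order gives 8.

8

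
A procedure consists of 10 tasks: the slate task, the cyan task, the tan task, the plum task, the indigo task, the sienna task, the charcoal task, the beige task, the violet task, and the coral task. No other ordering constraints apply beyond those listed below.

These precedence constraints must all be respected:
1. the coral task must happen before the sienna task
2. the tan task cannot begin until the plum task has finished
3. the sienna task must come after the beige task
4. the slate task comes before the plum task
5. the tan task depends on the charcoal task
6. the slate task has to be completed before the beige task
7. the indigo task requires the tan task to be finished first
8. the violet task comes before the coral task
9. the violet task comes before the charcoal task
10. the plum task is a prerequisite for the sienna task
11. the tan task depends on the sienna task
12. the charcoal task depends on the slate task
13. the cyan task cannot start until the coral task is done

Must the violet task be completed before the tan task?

Yes

There is a constraint chain the violet task → the charcoal task → the tan task.
Hence the violet task necessarily comes before the tan task.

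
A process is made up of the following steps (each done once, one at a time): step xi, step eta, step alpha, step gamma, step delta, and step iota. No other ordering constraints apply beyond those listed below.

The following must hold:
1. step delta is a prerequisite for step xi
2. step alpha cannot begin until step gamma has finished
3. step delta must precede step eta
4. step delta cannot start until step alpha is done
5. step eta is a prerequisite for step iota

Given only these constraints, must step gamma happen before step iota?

There is a constraint chain step gamma → step alpha → step delta → step eta → step iota.
That forces step gamma before step iota in every valid schedule.

Yes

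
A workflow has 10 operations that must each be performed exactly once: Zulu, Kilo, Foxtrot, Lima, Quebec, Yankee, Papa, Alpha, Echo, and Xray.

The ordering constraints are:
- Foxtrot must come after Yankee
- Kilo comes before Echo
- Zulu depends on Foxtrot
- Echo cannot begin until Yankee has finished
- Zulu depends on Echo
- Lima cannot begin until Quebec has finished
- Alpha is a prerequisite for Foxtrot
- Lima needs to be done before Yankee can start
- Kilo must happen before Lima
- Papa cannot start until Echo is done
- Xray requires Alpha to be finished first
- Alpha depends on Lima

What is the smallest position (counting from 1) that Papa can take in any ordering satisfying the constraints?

6

The operations that are forced before Papa, directly or transitively, are Kilo, Lima, Quebec, Yankee, Echo. That's 5 operations.
With 5 mandatory predecessors, the earliest Papa can sit is position 5+1 = 6, and placing just those 5 first achieves it.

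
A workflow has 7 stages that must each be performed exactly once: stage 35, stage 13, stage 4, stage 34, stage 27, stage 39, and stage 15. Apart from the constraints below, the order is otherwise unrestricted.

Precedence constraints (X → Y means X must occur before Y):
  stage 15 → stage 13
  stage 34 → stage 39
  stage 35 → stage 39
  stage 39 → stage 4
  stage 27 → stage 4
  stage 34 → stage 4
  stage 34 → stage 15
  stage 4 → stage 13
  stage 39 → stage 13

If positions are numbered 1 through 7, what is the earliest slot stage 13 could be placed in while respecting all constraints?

Every stage that must precede stage 13 has to come before it. Tracing all chains that end at stage 13, those stages are: stage 35, stage 4, stage 34, stage 27, stage 39, stage 15 — 6 in total.
So at minimum 6 stages come before stage 13, putting stage 13 no earlier than position 7. That position is achievable by scheduling exactly those predecessors first.

7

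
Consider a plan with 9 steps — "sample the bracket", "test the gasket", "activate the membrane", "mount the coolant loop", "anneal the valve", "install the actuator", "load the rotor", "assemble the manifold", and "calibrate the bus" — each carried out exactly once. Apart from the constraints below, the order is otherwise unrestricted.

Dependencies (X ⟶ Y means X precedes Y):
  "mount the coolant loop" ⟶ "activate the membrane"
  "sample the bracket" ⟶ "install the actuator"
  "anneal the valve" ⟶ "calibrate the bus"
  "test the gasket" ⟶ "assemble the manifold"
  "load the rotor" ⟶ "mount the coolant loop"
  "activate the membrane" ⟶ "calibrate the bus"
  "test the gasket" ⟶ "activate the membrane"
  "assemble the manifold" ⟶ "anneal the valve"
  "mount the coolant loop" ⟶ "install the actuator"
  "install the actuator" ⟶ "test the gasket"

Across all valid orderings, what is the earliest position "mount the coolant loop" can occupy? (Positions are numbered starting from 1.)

The only step forced before "mount the coolant loop" (directly or transitively) is "load the rotor".
With 1 mandatory predecessor, the earliest "mount the coolant loop" can sit is position 1+1 = 2, and placing just that one first achieves it.

2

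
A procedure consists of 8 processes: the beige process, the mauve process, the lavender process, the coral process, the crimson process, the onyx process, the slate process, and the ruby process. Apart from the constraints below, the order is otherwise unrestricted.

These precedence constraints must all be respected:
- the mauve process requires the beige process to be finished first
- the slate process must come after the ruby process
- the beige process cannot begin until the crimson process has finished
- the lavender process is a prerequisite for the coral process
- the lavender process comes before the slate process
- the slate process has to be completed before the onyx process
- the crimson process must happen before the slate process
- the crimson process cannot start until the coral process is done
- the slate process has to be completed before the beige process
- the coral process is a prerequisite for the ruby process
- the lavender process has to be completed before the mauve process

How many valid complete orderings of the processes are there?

6

The lavender process is the only process with nothing required before it, so every ordering starts there.
Enumerating by repeatedly choosing an available process (one whose prerequisites are all placed) gives 6 distinct complete orderings.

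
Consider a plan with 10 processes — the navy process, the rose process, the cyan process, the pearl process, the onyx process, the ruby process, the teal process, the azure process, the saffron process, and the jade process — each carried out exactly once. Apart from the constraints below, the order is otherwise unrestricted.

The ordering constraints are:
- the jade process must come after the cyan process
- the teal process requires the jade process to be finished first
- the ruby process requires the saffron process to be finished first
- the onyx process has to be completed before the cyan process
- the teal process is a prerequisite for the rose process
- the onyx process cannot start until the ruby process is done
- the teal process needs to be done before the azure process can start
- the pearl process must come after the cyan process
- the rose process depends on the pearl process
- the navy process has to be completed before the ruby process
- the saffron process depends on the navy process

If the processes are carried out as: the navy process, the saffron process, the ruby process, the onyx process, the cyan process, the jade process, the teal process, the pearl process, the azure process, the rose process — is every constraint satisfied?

Every stated constraint is respected: the cyan process sits at position 5, ahead of the pearl process at position 8, and each of the other listed pairs likewise has the predecessor earlier in the sequence.

Yes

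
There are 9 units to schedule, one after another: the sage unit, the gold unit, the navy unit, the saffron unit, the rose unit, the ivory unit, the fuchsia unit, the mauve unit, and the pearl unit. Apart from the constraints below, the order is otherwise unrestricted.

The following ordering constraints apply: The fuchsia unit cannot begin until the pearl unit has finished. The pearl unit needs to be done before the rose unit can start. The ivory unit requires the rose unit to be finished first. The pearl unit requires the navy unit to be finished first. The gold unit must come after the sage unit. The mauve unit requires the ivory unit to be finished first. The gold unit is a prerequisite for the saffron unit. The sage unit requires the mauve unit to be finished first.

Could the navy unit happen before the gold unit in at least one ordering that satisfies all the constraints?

Yes

The navy unit is actually forced before the gold unit by the constraints, so certainly some valid ordering has the navy unit first.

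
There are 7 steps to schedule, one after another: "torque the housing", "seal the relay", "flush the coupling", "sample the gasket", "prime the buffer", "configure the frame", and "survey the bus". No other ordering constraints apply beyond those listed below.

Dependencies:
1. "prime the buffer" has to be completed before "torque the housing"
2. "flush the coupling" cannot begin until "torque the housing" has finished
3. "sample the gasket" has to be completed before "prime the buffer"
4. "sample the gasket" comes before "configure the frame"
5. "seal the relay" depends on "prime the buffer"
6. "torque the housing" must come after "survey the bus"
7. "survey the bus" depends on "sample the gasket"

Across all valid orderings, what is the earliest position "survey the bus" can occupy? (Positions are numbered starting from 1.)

2

Working backwards through the constraints from "survey the bus", its only required predecessor is "sample the gasket".
So at minimum 1 step comes before "survey the bus", putting "survey the bus" no earlier than position 2. That position is achievable by scheduling exactly that predecessor first.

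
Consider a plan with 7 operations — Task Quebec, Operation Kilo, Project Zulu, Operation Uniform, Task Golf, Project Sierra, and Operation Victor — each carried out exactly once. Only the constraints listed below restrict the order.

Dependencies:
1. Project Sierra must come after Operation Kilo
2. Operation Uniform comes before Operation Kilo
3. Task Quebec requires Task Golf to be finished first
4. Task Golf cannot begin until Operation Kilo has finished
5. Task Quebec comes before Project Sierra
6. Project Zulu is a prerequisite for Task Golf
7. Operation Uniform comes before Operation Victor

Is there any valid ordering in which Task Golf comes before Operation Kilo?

No

The constraints give a chain Operation Kilo → Task Golf, which forces Operation Kilo before Task Golf.
So no valid ordering can have Task Golf before Operation Kilo.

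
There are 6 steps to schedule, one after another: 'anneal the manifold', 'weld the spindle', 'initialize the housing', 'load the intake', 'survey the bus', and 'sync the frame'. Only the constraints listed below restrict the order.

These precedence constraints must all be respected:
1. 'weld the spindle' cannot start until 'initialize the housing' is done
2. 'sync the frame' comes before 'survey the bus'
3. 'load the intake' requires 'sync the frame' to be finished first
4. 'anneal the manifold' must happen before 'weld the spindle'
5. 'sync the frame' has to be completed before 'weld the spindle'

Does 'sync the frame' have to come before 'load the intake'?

Yes

There is a constraint chain 'sync the frame' → 'load the intake'.
So 'sync the frame' must precede 'load the intake' in any valid ordering.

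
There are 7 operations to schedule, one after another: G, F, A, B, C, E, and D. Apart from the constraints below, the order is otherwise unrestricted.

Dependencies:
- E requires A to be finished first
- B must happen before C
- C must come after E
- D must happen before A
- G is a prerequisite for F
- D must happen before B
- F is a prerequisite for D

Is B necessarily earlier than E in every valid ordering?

No

No chain of constraints connects B to E in either direction.
There exist valid orderings with E before B, so B is not required to come first.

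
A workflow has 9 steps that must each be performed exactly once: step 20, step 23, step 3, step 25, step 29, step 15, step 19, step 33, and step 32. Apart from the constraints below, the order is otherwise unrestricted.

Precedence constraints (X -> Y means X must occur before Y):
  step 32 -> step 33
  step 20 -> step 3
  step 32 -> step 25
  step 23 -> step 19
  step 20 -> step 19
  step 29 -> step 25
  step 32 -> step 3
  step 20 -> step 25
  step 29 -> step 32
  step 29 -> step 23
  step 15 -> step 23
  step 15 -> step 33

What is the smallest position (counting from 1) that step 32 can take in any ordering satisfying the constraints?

Working backwards through the constraints from step 32, its only required predecessor is step 29.
So at minimum 1 step comes before step 32, putting step 32 no earlier than position 2. That position is achievable by scheduling exactly that predecessor first.

2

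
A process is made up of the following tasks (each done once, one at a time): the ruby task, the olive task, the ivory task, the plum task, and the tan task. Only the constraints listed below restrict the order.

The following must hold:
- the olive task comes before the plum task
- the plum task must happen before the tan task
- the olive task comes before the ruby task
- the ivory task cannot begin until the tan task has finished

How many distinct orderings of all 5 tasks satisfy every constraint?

The olive task is the only task with nothing required before it, so every ordering starts there.
Counting all ways to extend the partial order to a total order gives 4.

4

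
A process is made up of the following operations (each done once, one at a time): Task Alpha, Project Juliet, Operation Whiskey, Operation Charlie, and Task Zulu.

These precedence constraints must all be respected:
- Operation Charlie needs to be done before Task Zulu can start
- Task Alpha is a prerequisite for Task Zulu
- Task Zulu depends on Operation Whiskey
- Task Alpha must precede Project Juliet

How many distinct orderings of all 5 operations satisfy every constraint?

3 operations have no prerequisites (Task Alpha, Operation Whiskey, Operation Charlie), so any of them could come first.
Enumerating by repeatedly choosing an available operation (one whose prerequisites are all placed) gives 18 distinct complete orderings.

18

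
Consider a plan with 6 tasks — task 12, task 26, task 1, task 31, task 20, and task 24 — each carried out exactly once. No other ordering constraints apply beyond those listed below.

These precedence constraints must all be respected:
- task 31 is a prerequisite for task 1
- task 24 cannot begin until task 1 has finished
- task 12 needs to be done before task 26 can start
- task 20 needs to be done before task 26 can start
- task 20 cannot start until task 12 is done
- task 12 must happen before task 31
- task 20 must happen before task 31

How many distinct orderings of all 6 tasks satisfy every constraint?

Only task 12 has no prerequisites, so it must go first.
Counting all ways to extend the partial order to a total order gives 4.

4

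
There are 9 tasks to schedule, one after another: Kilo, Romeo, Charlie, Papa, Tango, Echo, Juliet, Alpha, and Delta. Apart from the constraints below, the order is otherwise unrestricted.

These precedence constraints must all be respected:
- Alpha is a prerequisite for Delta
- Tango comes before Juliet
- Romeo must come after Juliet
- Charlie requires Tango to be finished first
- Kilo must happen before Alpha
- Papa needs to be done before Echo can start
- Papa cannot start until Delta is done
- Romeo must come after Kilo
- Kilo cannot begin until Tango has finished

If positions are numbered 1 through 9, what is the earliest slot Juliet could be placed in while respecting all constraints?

2

The only task forced before Juliet (directly or transitively) is Tango.
With 1 mandatory predecessor, the earliest Juliet can sit is position 1+1 = 2, and placing just that one first achieves it.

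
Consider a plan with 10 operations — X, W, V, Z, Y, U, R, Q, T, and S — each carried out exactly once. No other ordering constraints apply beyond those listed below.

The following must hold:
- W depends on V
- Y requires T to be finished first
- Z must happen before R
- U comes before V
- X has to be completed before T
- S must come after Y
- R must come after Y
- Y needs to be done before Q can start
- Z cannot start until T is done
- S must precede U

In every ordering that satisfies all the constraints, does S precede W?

There is a constraint chain S → U → V → W.
Hence S necessarily comes before W.

Yes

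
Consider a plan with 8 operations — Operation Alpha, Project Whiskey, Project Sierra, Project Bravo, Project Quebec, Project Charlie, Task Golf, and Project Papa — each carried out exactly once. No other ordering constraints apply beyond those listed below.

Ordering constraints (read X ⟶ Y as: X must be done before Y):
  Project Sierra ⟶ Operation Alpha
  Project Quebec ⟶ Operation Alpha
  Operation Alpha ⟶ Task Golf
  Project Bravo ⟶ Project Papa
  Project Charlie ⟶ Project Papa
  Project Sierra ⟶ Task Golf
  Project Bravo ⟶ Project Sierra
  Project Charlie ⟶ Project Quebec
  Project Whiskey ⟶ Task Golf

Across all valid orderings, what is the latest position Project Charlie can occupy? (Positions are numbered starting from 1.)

Following every chain forward from Project Charlie, the operations that must come later are Operation Alpha, Project Quebec, Task Golf, Project Papa — 4 of them.
With 4 mandatory successors out of 8 operations total, the latest slot for Project Charlie is 8−4 = 4, and it's reachable by doing all non-successors before Project Charlie.

4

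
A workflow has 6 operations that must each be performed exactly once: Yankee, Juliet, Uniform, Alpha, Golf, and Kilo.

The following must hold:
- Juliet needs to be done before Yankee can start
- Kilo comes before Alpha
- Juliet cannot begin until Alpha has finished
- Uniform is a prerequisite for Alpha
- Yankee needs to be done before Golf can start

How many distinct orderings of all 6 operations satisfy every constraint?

2 operations have no prerequisites (Uniform, Kilo), so any of them could come first.
Counting all ways to extend the partial order to a total order gives 2.

2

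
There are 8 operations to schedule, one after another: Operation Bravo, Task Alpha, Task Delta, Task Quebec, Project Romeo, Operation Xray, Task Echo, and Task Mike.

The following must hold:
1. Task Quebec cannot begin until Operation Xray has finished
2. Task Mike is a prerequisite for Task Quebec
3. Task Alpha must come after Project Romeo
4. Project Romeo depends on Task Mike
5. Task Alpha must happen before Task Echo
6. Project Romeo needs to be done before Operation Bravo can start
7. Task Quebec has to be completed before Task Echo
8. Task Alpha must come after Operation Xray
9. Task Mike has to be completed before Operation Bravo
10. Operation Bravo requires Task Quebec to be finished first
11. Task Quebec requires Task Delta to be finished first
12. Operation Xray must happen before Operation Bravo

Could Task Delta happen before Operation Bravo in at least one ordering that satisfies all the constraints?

Yes

Task Delta is actually forced before Operation Bravo by the constraints, so certainly some valid ordering has Task Delta first.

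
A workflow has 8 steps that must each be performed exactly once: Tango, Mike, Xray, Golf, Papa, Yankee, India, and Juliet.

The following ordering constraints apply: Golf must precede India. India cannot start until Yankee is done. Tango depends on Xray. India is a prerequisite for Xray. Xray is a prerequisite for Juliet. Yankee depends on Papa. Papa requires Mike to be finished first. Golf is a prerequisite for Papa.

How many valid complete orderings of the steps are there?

2 steps have no prerequisites (Mike, Golf), so any of them could come first.
Systematically extending each partial ordering one step at a time and counting, there are 4 complete orderings.

4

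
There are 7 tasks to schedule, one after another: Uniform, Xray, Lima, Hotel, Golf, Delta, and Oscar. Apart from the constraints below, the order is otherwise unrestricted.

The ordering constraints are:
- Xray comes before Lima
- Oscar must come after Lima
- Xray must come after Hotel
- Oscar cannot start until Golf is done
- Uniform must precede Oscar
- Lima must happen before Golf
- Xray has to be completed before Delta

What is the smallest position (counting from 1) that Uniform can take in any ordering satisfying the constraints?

Uniform has no prerequisites at all, so it can go in position 1.

1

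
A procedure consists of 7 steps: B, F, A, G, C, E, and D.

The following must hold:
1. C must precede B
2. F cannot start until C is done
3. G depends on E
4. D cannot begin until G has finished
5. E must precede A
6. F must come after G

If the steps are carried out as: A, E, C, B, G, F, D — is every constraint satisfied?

The sequence places A ahead of E.
Since E is required before A, the ordering is invalid.

No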